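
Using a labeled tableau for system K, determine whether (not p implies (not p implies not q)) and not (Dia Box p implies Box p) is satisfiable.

1. (not p implies (not p implies not q)) and not (Dia Box p implies Box p), w0
2. not p implies (not p implies not q), w0   [and-rule on 1]
3. not (Dia Box p implies Box p), w0   [and-rule on 1]
4. Dia Box p, w0   [neg-implies-rule on 3]
5. not Box p, w0   [neg-implies-rule on 3]
6. not p implies not q, w0   [implies-rule on 2 (branches; this branch)]
7. not q, w0   [implies-rule on 6 (branches; this branch)]
8. Box p, w1   [Dia-rule on 4: fresh world w1, w0Rw1]
9. not p, w2   [neg-Box-rule on 5: fresh world w2, w0Rw2]
Accessibility: w0Rw1, w0Rw2

Yes, satisfiable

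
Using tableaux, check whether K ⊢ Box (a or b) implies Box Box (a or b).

Invalid (countermodel exists)

Tableau for the negation not (Box (a or b) implies Box Box (a or b)):
1. not (Box (a or b) implies Box Box (a or b)), w0
2. Box (a or b), w0
3. not Box Box (a or b), w0
4. not Box (a or b), w1
5. a or b, w1
6. b, w1
7. not (a or b), w2
8. not a, w2
9. not b, w2
Accessibility: w0Rw1, w1Rw2
The negation has an open branch (countermodel exists).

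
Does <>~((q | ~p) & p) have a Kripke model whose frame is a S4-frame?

Satisfiable

1. <>~((q | ~p) & p), 0
2. ~((q | ~p) & p), 1
3. ~p, 1
Accessibility: 0R0, 0R1, 1R1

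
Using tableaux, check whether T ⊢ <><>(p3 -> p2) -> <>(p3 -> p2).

Invalid (countermodel exists)

Tableau for the negation ~(<><>(p3 -> p2) -> <>(p3 -> p2)):
1. ~(<><>(p3 -> p2) -> <>(p3 -> p2)), w0
2. <><>(p3 -> p2), w0
3. ~<>(p3 -> p2), w0
4. ~(p3 -> p2), w0
5. p3, w0
6. ~p2, w0
7. <>(p3 -> p2), w1
8. ~(p3 -> p2), w1
9. p3, w1
10. ~p2, w1
11. p3 -> p2, w2
12. p2, w2
Accessibility: w0Rw0, w0Rw1, w1Rw1, w1Rw2, w2Rw2
The negation has an open branch (countermodel exists).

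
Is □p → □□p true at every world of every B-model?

No, not valid

Tableau for the negation ¬(□p → □□p):
1. ¬(□p → □□p), u
2. □p, u
3. ¬□□p, u
4. p, u
5. ¬□p, v
6. p, v
7. ¬p, w
Accessibility: uRu, uRv, vRu, vRv, vRw, wRv, wRw
The negation has an open branch (countermodel exists).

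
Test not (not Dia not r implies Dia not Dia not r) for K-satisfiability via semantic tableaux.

Satisfiable (open branch found)

1. not (not Dia not r implies Dia not Dia not r), 0
2. not Dia not r, 0
3. not Dia not Dia not r, 0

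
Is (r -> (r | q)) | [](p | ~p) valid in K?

Tableau for the negation ~((r -> (r | q)) | [](p | ~p)):
1. ~((r -> (r | q)) | [](p | ~p)), u
2. ~(r -> (r | q)), u
3. ~[](p | ~p), u
4. r, u
5. ~(r | q), u
6. ~r, u
7. ~q, u
Branch closes: r and ~r both at u.
Every branch of the negation's tableau closes; the branch above is one of them.

Valid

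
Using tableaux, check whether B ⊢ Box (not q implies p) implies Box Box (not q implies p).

Tableau for the negation not (Box (not q implies p) implies Box Box (not q implies p)):
1. not (Box (not q implies p) implies Box Box (not q implies p)), 0
2. Box (not q implies p), 0   [neg-implies-rule on 1]
3. not Box Box (not q implies p), 0   [neg-implies-rule on 1]
4. not q implies p, 0   [Box-rule on 2 via 0R0]
5. p, 0   [implies-rule on 4 (branches; this branch)]
6. not Box (not q implies p), 1   [neg-Box-rule on 3: fresh world 1, 0R1]
7. not q implies p, 1   [Box-rule on 2 via 0R1]
8. p, 1   [implies-rule on 7 (branches; this branch)]
9. not (not q implies p), 2   [neg-Box-rule on 6: fresh world 2, 1R2]
10. not q, 2   [neg-implies-rule on 9]
11. not p, 2   [neg-implies-rule on 9]
Accessibility: 0R0, 0R1, 1R0, 1R1, 1R2, 2R1, 2R2
The negation has an open branch (countermodel exists).

No, not valid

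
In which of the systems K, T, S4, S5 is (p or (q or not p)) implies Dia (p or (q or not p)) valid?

T-tableau for the negation not ((p or (q or not p)) implies Dia (p or (q or not p))):
1. not ((p or (q or not p)) implies Dia (p or (q or not p))), u
2. p or (q or not p), u
3. not Dia (p or (q or not p)), u
4. not (p or (q or not p)), u
5. not p, u
6. not (q or not p), u
7. not q, u
8. p, u
Accessibility: uRu
Branch closes: p and not p both at u.
Every branch closes (one shown): valid in T, hence also in S4, S5 (every theorem of T is a theorem of S4 and S5).
K-tableau for the negation not ((p or (q or not p)) implies Dia (p or (q or not p))):
1. not ((p or (q or not p)) implies Dia (p or (q or not p))), u
2. p or (q or not p), u
3. not Dia (p or (q or not p)), u
4. q or not p, u
5. not p, u
Complete open branch: countermodel on a K-frame, so not valid in K.

T, S4, S5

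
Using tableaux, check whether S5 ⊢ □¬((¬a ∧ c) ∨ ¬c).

Invalid (countermodel exists)

Tableau for the negation ¬□¬((¬a ∧ c) ∨ ¬c):
1. ¬□¬((¬a ∧ c) ∨ ¬c), w0
2. (¬a ∧ c) ∨ ¬c, w1
3. ¬c, w1
Accessibility: w0Rw0, w0Rw1, w1Rw0, w1Rw1
The negation has an open branch (countermodel exists).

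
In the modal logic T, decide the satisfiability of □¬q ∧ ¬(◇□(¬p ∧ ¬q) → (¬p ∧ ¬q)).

1. □¬q ∧ ¬(◇□(¬p ∧ ¬q) → (¬p ∧ ¬q)), u
2. □¬q, u   [∧-rule on 1]
3. ¬(◇□(¬p ∧ ¬q) → (¬p ∧ ¬q)), u   [∧-rule on 1]
4. ◇□(¬p ∧ ¬q), u   [¬→-rule on 3]
5. ¬(¬p ∧ ¬q), u   [¬→-rule on 3]
6. ¬q, u   [□-rule on 2 via uRu]
7. p, u   [¬∧-rule on 5 (branches; this branch)]
8. □(¬p ∧ ¬q), v   [◇-rule on 4: fresh world v, uRv]
9. ¬q, v   [□-rule on 2 via uRv]
10. ¬p ∧ ¬q, v   [□-rule on 8 via vRv]
11. ¬p, v   [∧-rule on 10]
Accessibility: uRu, uRv, vRv

Satisfiable (open branch found)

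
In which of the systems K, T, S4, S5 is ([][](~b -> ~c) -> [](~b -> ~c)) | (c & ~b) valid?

K-tableau for the negation ~(([][](~b -> ~c) -> [](~b -> ~c)) | (c & ~b)):
1. ~(([][](~b -> ~c) -> [](~b -> ~c)) | (c & ~b)), w0
2. ~([][](~b -> ~c) -> [](~b -> ~c)), w0
3. ~(c & ~b), w0
4. [][](~b -> ~c), w0
5. ~[](~b -> ~c), w0
6. b, w0
7. ~(~b -> ~c), w1
8. ~b, w1
9. c, w1
10. [](~b -> ~c), w1
Accessibility: w0Rw1
Complete open branch: countermodel on a K-frame, so not valid in K.
T-tableau for the negation ~(([][](~b -> ~c) -> [](~b -> ~c)) | (c & ~b)):
1. ~(([][](~b -> ~c) -> [](~b -> ~c)) | (c & ~b)), w0
2. ~([][](~b -> ~c) -> [](~b -> ~c)), w0
3. ~(c & ~b), w0
4. [][](~b -> ~c), w0
5. ~[](~b -> ~c), w0
6. [](~b -> ~c), w0
7. ~b -> ~c, w0
8. b, w0
9. ~c, w0
10. ~(~b -> ~c), w1
11. ~b, w1
12. c, w1
13. [](~b -> ~c), w1
14. ~b -> ~c, w1
15. ~c, w1
Accessibility: w0Rw0, w0Rw1, w1Rw1
Branch closes: c and ~c both at w1.
Every branch closes (one shown): valid in T, hence also in S4, S5 (every theorem of T is a theorem of S4 and S5).

T, S4, S5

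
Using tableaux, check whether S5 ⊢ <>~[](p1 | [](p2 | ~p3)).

No, not valid

Tableau for the negation ~<>~[](p1 | [](p2 | ~p3)):
1. ~<>~[](p1 | [](p2 | ~p3)), u
2. [](p1 | [](p2 | ~p3)), u
3. p1 | [](p2 | ~p3), u
4. [](p2 | ~p3), u
5. p2 | ~p3, u
6. ~p3, u
Accessibility: uRu
The negation has an open branch (countermodel exists).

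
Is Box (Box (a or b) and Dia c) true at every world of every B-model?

Not valid

Tableau for the negation not Box (Box (a or b) and Dia c):
1. not Box (Box (a or b) and Dia c), w0
2. not (Box (a or b) and Dia c), w1
3. not Dia c, w1
4. not c, w0
5. not c, w1
Accessibility: w0Rw0, w0Rw1, w1Rw0, w1Rw1
The negation has an open branch (countermodel exists).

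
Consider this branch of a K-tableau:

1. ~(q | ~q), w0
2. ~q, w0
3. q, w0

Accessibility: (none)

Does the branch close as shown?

Both q and ~q appear at w0.

Yes, closed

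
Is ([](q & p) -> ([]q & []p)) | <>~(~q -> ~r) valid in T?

Yes, valid

Tableau for the negation ~(([](q & p) -> ([]q & []p)) | <>~(~q -> ~r)):
1. ~(([](q & p) -> ([]q & []p)) | <>~(~q -> ~r)), u
2. ~([](q & p) -> ([]q & []p)), u
3. ~<>~(~q -> ~r), u
4. [](q & p), u
5. ~([]q & []p), u
6. ~q -> ~r, u
7. q & p, u
8. q, u
9. p, u
10. ~[]p, u
11. ~r, u
12. ~p, v
13. ~q -> ~r, v
14. q & p, v
15. q, v
16. p, v
Accessibility: uRu, uRv, vRv
Branch closes: p and ~p both at v.
Every branch of the negation's tableau closes; the branch above is one of them.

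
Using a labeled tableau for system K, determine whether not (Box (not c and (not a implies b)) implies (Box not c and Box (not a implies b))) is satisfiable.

No, unsatisfiable

1. not (Box (not c and (not a implies b)) implies (Box not c and Box (not a implies b))), u
2. Box (not c and (not a implies b)), u
3. not (Box not c and Box (not a implies b)), u
4. not Box (not a implies b), u
5. not (not a implies b), v
6. not a, v
7. not b, v
8. not c and (not a implies b), v
9. not c, v
10. not a implies b, v
11. b, v
Accessibility: uRv
Branch closes: b and not b both at v.
(One branch shown.) All branches close.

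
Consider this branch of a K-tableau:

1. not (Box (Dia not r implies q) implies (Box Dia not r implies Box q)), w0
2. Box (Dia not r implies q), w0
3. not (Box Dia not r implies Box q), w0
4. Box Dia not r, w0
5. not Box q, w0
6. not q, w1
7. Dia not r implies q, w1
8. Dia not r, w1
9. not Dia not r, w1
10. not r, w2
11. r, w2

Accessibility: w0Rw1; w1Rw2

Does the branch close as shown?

Both r and not r appear at w2.

Closed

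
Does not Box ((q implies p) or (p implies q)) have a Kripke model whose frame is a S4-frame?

Unsatisfiable (every branch closes)

1. not Box ((q implies p) or (p implies q)), 0
2. not ((q implies p) or (p implies q)), 1
3. not (q implies p), 1
4. not (p implies q), 1
5. q, 1
6. not p, 1
7. p, 1
8. not q, 1
Accessibility: 0R0, 0R1, 1R1
Branch closes: p and not p both at 1.
Every branch closes; the branch above is one of them.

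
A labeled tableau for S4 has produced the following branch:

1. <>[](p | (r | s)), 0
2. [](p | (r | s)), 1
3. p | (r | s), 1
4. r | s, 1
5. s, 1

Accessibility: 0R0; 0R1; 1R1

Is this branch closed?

No atom appears with both signs at the same world.

Not closed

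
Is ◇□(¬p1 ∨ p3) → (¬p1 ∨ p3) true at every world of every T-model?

Invalid (countermodel exists)

Tableau for the negation ¬(◇□(¬p1 ∨ p3) → (¬p1 ∨ p3)):
1. ¬(◇□(¬p1 ∨ p3) → (¬p1 ∨ p3)), 0
2. ◇□(¬p1 ∨ p3), 0
3. ¬(¬p1 ∨ p3), 0
4. p1, 0
5. ¬p3, 0
6. □(¬p1 ∨ p3), 1
7. ¬p1 ∨ p3, 1
8. p3, 1
Accessibility: 0R0, 0R1, 1R1
The negation has an open branch (countermodel exists).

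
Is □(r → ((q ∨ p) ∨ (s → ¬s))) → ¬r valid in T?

No, not valid

Tableau for the negation ¬(□(r → ((q ∨ p) ∨ (s → ¬s))) → ¬r):
1. ¬(□(r → ((q ∨ p) ∨ (s → ¬s))) → ¬r), 0
2. □(r → ((q ∨ p) ∨ (s → ¬s))), 0
3. r, 0
4. r → ((q ∨ p) ∨ (s → ¬s)), 0
5. (q ∨ p) ∨ (s → ¬s), 0
6. s → ¬s, 0
7. ¬s, 0
Accessibility: 0R0
The negation has an open branch (countermodel exists).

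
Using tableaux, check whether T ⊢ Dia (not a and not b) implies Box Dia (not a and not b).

Tableau for the negation not (Dia (not a and not b) implies Box Dia (not a and not b)):
1. not (Dia (not a and not b) implies Box Dia (not a and not b)), u
2. Dia (not a and not b), u
3. not Box Dia (not a and not b), u
4. not a and not b, v
5. not a, v
6. not b, v
7. not Dia (not a and not b), w
8. not (not a and not b), w
9. b, w
Accessibility: uRu, uRv, uRw, vRv, wRw
The negation has an open branch (countermodel exists).

No, not valid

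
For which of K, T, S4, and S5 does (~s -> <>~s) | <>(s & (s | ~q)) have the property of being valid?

K-tableau for the negation ~((~s -> <>~s) | <>(s & (s | ~q))):
1. ~((~s -> <>~s) | <>(s & (s | ~q))), u
2. ~(~s -> <>~s), u
3. ~<>(s & (s | ~q)), u
4. ~s, u
5. ~<>~s, u
Complete open branch: countermodel on a K-frame, so not valid in K.
T-tableau for the negation ~((~s -> <>~s) | <>(s & (s | ~q))):
1. ~((~s -> <>~s) | <>(s & (s | ~q))), u
2. ~(~s -> <>~s), u
3. ~<>(s & (s | ~q)), u
4. ~s, u
5. ~<>~s, u
6. ~(s & (s | ~q)), u
7. s, u
Accessibility: uRu
Branch closes: s and ~s both at u.
Every branch closes (one shown): valid in T, hence also in S4, S5 (every theorem of T is a theorem of S4 and S5).

T, S4, S5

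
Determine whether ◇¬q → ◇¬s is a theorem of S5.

No, not valid

Tableau for the negation ¬(◇¬q → ◇¬s):
1. ¬(◇¬q → ◇¬s), w0
2. ◇¬q, w0   [¬→-rule on 1]
3. ¬◇¬s, w0   [¬→-rule on 1]
4. s, w0   [¬◇-rule on 3 via w0Rw0]
5. ¬q, w1   [◇-rule on 2: fresh world w1, w0Rw1]
6. s, w1   [¬◇-rule on 3 via w0Rw1]
Accessibility: w0Rw0, w0Rw1, w1Rw0, w1Rw1
The negation has an open branch (countermodel exists).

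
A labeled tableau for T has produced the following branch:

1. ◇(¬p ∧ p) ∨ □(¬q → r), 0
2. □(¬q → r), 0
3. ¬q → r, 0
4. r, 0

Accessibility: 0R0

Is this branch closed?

No world carries both an atom and its negation.

Open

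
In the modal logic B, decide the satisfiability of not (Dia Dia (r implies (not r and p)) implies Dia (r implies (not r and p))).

1. not (Dia Dia (r implies (not r and p)) implies Dia (r implies (not r and p))), u
2. Dia Dia (r implies (not r and p)), u
3. not Dia (r implies (not r and p)), u
4. not (r implies (not r and p)), u
5. r, u
6. not (not r and p), u
7. not p, u
8. Dia (r implies (not r and p)), v
9. not (r implies (not r and p)), v
10. r, v
11. not (not r and p), v
12. not p, v
13. r implies (not r and p), w
14. not r and p, w
15. not r, w
16. p, w
Accessibility: uRu, uRv, vRu, vRv, vRw, wRv, wRw

Satisfiable (open branch found)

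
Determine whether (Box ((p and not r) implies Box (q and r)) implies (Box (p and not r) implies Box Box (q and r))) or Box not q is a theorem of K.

Valid in K

Tableau for the negation not ((Box ((p and not r) implies Box (q and r)) implies (Box (p and not r) implies Box Box (q and r))) or Box not q):
1. not ((Box ((p and not r) implies Box (q and r)) implies (Box (p and not r) implies Box Box (q and r))) or Box not q), u
2. not (Box ((p and not r) implies Box (q and r)) implies (Box (p and not r) implies Box Box (q and r))), u
3. not Box not q, u
4. Box ((p and not r) implies Box (q and r)), u
5. not (Box (p and not r) implies Box Box (q and r)), u
6. Box (p and not r), u
7. not Box Box (q and r), u
8. q, v
9. (p and not r) implies Box (q and r), v
10. p and not r, v
11. p, v
12. not r, v
13. Box (q and r), v
14. not Box (q and r), w
15. (p and not r) implies Box (q and r), w
16. p and not r, w
17. p, w
18. not r, w
19. Box (q and r), w
20. not (q and r), x
21. q and r, x
22. q, x
23. r, x
24. not r, x
Accessibility: uRv, uRw, wRx
Branch closes: r and not r both at x.
Every branch of the negation's tableau closes; the branch above is one of them.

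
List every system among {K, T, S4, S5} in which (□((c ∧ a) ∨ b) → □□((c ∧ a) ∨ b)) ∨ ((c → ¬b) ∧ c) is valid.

T-tableau for the negation ¬((□((c ∧ a) ∨ b) → □□((c ∧ a) ∨ b)) ∨ ((c → ¬b) ∧ c)):
1. ¬((□((c ∧ a) ∨ b) → □□((c ∧ a) ∨ b)) ∨ ((c → ¬b) ∧ c)), 0
2. ¬(□((c ∧ a) ∨ b) → □□((c ∧ a) ∨ b)), 0   [¬∨-rule on 1]
3. ¬((c → ¬b) ∧ c), 0   [¬∨-rule on 1]
4. □((c ∧ a) ∨ b), 0   [¬→-rule on 2]
5. ¬□□((c ∧ a) ∨ b), 0   [¬→-rule on 2]
6. (c ∧ a) ∨ b, 0   [□-rule on 4 via 0R0]
7. ¬c, 0   [¬∧-rule on 3 (branches; this branch)]
8. b, 0   [∨-rule on 6 (branches; this branch)]
9. ¬□((c ∧ a) ∨ b), 1   [¬□-rule on 5: fresh world 1, 0R1]
10. (c ∧ a) ∨ b, 1   [□-rule on 4 via 0R1]
11. b, 1   [∨-rule on 10 (branches; this branch)]
12. ¬((c ∧ a) ∨ b), 2   [¬□-rule on 9: fresh world 2, 1R2]
13. ¬(c ∧ a), 2   [¬∨-rule on 12]
14. ¬b, 2   [¬∨-rule on 12]
15. ¬a, 2   [¬∧-rule on 13 (branches; this branch)]
Accessibility: 0R0, 0R1, 1R1, 1R2, 2R2
Complete open branch: countermodel on a T-frame, so not valid in T, nor in K (the same frame is also a K-frame).
S4-tableau for the negation ¬((□((c ∧ a) ∨ b) → □□((c ∧ a) ∨ b)) ∨ ((c → ¬b) ∧ c)):
1. ¬((□((c ∧ a) ∨ b) → □□((c ∧ a) ∨ b)) ∨ ((c → ¬b) ∧ c)), 0
2. ¬(□((c ∧ a) ∨ b) → □□((c ∧ a) ∨ b)), 0   [¬∨-rule on 1]
3. ¬((c → ¬b) ∧ c), 0   [¬∨-rule on 1]
4. □((c ∧ a) ∨ b), 0   [¬→-rule on 2]
5. ¬□□((c ∧ a) ∨ b), 0   [¬→-rule on 2]
6. (c ∧ a) ∨ b, 0   [□-rule on 4 via 0R0]
7. ¬(c → ¬b), 0   [¬∧-rule on 3 (branches; this branch)]
8. c, 0   [¬→-rule on 7]
9. b, 0   [¬→-rule on 7]
10. c ∧ a, 0   [∨-rule on 6 (branches; this branch)]
11. a, 0   [∧-rule on 10]
12. ¬□((c ∧ a) ∨ b), 1   [¬□-rule on 5: fresh world 1, 0R1]
13. (c ∧ a) ∨ b, 1   [□-rule on 4 via 0R1]
14. c ∧ a, 1   [∨-rule on 13 (branches; this branch)]
15. c, 1   [∧-rule on 14]
16. a, 1   [∧-rule on 14]
17. ¬((c ∧ a) ∨ b), 2   [¬□-rule on 12: fresh world 2, 1R2]
18. ¬(c ∧ a), 2   [¬∨-rule on 17]
19. ¬b, 2   [¬∨-rule on 17]
20. (c ∧ a) ∨ b, 2   [□-rule on 4 via 0R2]
21. ¬a, 2   [¬∧-rule on 18 (branches; this branch)]
22. c ∧ a, 2   [∨-rule on 20 (branches; this branch)]
23. c, 2   [∧-rule on 22]
24. a, 2   [∧-rule on 22]
Accessibility: 0R0, 0R1, 0R2, 1R1, 1R2, 2R2
Branch closes: a and ¬a both at 2.
Every branch closes (one shown): valid in S4, hence also in S5 (every theorem of S4 is a theorem of S5).

S4, S5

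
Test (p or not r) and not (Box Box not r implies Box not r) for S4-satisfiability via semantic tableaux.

Unsatisfiable

1. (p or not r) and not (Box Box not r implies Box not r), w0
2. p or not r, w0
3. not (Box Box not r implies Box not r), w0
4. Box Box not r, w0
5. not Box not r, w0
6. Box not r, w0
7. not r, w0
8. r, w1
9. Box not r, w1
10. not r, w1
Accessibility: w0Rw0, w0Rw1, w1Rw1
Branch closes: r and not r both at w1.
All branches of the tableau close; one closing branch shown above.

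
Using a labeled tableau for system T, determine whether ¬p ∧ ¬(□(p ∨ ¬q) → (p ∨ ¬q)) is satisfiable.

1. ¬p ∧ ¬(□(p ∨ ¬q) → (p ∨ ¬q)), 0
2. ¬p, 0
3. ¬(□(p ∨ ¬q) → (p ∨ ¬q)), 0
4. □(p ∨ ¬q), 0
5. ¬(p ∨ ¬q), 0
6. q, 0
7. p ∨ ¬q, 0
8. ¬q, 0
Accessibility: 0R0
Branch closes: q and ¬q both at 0.
All branches of the tableau close; one closing branch shown above.

No, unsatisfiable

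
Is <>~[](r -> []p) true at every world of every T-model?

No, not valid

Tableau for the negation ~<>~[](r -> []p):
1. ~<>~[](r -> []p), u
2. [](r -> []p), u
3. r -> []p, u
4. []p, u
5. p, u
Accessibility: uRu
The negation has an open branch (countermodel exists).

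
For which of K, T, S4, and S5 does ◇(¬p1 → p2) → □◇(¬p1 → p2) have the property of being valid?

S5-tableau for the negation ¬(◇(¬p1 → p2) → □◇(¬p1 → p2)):
1. ¬(◇(¬p1 → p2) → □◇(¬p1 → p2)), 0
2. ◇(¬p1 → p2), 0
3. ¬□◇(¬p1 → p2), 0
4. ¬p1 → p2, 1
5. p2, 1
6. ¬◇(¬p1 → p2), 2
7. ¬(¬p1 → p2), 0
8. ¬p1, 0
9. ¬p2, 0
10. ¬(¬p1 → p2), 1
11. ¬p1, 1
12. ¬p2, 1
Accessibility: 0R0, 0R1, 0R2, 1R0, 1R1, 1R2, 2R0, 2R1, 2R2
Branch closes: p2 and ¬p2 both at 1.
Every branch closes (one shown): valid in S5.
S4-tableau for the negation ¬(◇(¬p1 → p2) → □◇(¬p1 → p2)):
1. ¬(◇(¬p1 → p2) → □◇(¬p1 → p2)), 0
2. ◇(¬p1 → p2), 0
3. ¬□◇(¬p1 → p2), 0
4. ¬p1 → p2, 1
5. p2, 1
6. ¬◇(¬p1 → p2), 2
7. ¬(¬p1 → p2), 2
8. ¬p1, 2
9. ¬p2, 2
Accessibility: 0R0, 0R1, 0R2, 1R1, 2R2
Complete open branch: countermodel on an S4-frame, so not valid in S4, nor in K, T (the same frame is also a K-frame and a T-frame).

S5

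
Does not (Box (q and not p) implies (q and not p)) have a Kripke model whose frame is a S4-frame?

1. not (Box (q and not p) implies (q and not p)), 0
2. Box (q and not p), 0   [neg-implies-rule on 1]
3. not (q and not p), 0   [neg-implies-rule on 1]
4. q and not p, 0   [Box-rule on 2 via 0R0]
5. q, 0   [and-rule on 4]
6. not p, 0   [and-rule on 4]
7. p, 0   [neg-and-rule on 3 (branches; this branch)]
Accessibility: 0R0
Branch closes: p and not p both at 0.
(One branch shown.) All branches close.

No, unsatisfiable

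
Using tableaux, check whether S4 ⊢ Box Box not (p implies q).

Tableau for the negation not Box Box not (p implies q):
1. not Box Box not (p implies q), w0
2. not Box not (p implies q), w1   [neg-Box-rule on 1: fresh world w1, w0Rw1]
3. p implies q, w2   [neg-Box-rule on 2: fresh world w2, w1Rw2]
4. q, w2   [implies-rule on 3 (branches; this branch)]
Accessibility: w0Rw0, w0Rw1, w0Rw2, w1Rw1, w1Rw2, w2Rw2
The negation has an open branch (countermodel exists).

Invalid (countermodel exists)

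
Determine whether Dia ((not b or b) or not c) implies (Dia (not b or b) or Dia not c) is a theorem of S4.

Tableau for the negation not (Dia ((not b or b) or not c) implies (Dia (not b or b) or Dia not c)):
1. not (Dia ((not b or b) or not c) implies (Dia (not b or b) or Dia not c)), 0
2. Dia ((not b or b) or not c), 0   [neg-implies-rule on 1]
3. not (Dia (not b or b) or Dia not c), 0   [neg-implies-rule on 1]
4. not Dia (not b or b), 0   [neg-or-rule on 3]
5. not Dia not c, 0   [neg-or-rule on 3]
6. not (not b or b), 0   [neg-Dia-rule on 4 via 0R0]
7. b, 0   [neg-or-rule on 6]
8. not b, 0   [neg-or-rule on 6]
Accessibility: 0R0
Branch closes: b and not b both at 0.
All branches of the negation close; one closing branch shown above.

Yes, valid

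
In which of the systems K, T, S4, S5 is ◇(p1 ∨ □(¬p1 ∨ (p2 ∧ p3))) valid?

T-tableau for the negation ¬◇(p1 ∨ □(¬p1 ∨ (p2 ∧ p3))):
1. ¬◇(p1 ∨ □(¬p1 ∨ (p2 ∧ p3))), u
2. ¬(p1 ∨ □(¬p1 ∨ (p2 ∧ p3))), u
3. ¬p1, u
4. ¬□(¬p1 ∨ (p2 ∧ p3)), u
5. ¬(¬p1 ∨ (p2 ∧ p3)), v
6. p1, v
7. ¬(p2 ∧ p3), v
8. ¬(p1 ∨ □(¬p1 ∨ (p2 ∧ p3))), v
9. ¬p1, v
10. ¬□(¬p1 ∨ (p2 ∧ p3)), v
Accessibility: uRu, uRv, vRv
Branch closes: p1 and ¬p1 both at v.
Every branch closes (one shown): valid in T, hence also in S4, S5 (every theorem of T is a theorem of S4 and S5).
K-tableau for the negation ¬◇(p1 ∨ □(¬p1 ∨ (p2 ∧ p3))):
1. ¬◇(p1 ∨ □(¬p1 ∨ (p2 ∧ p3))), u
Complete open branch: countermodel on a K-frame, so not valid in K.

T, S4, S5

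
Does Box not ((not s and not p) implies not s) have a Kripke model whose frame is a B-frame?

1. Box not ((not s and not p) implies not s), u
2. not ((not s and not p) implies not s), u   [Box-rule on 1 via uRu]
3. not s and not p, u   [neg-implies-rule on 2]
4. s, u   [neg-implies-rule on 2]
5. not s, u   [and-rule on 3]
6. not p, u   [and-rule on 3]
Accessibility: uRu
Branch closes: s and not s both at u.
Every branch closes; the branch above is one of them.

No, unsatisfiable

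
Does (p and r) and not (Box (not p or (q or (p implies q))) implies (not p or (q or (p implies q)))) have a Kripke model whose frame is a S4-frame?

1. (p and r) and not (Box (not p or (q or (p implies q))) implies (not p or (q or (p implies q)))), 0
2. p and r, 0
3. not (Box (not p or (q or (p implies q))) implies (not p or (q or (p implies q)))), 0
4. p, 0
5. r, 0
6. Box (not p or (q or (p implies q))), 0
7. not (not p or (q or (p implies q))), 0
8. not (q or (p implies q)), 0
9. not q, 0
10. not (p implies q), 0
11. not p or (q or (p implies q)), 0
12. q or (p implies q), 0
13. p implies q, 0
14. q, 0
Accessibility: 0R0
Branch closes: q and not q both at 0.
(One branch shown.) All branches close.

No, unsatisfiable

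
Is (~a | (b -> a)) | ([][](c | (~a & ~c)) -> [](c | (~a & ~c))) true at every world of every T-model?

Tableau for the negation ~((~a | (b -> a)) | ([][](c | (~a & ~c)) -> [](c | (~a & ~c)))):
1. ~((~a | (b -> a)) | ([][](c | (~a & ~c)) -> [](c | (~a & ~c)))), w0
2. ~(~a | (b -> a)), w0   [~|-rule on 1]
3. ~([][](c | (~a & ~c)) -> [](c | (~a & ~c))), w0   [~|-rule on 1]
4. a, w0   [~|-rule on 2]
5. ~(b -> a), w0   [~|-rule on 2]
6. [][](c | (~a & ~c)), w0   [~->-rule on 3]
7. ~[](c | (~a & ~c)), w0   [~->-rule on 3]
8. b, w0   [~->-rule on 5]
9. ~a, w0   [~->-rule on 5]
Accessibility: w0Rw0
Branch closes: a and ~a both at w0.
Every branch of the negation's tableau closes; the branch above is one of them.

Valid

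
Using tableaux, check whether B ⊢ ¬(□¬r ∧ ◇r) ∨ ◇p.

Tableau for the negation ¬(¬(□¬r ∧ ◇r) ∨ ◇p):
1. ¬(¬(□¬r ∧ ◇r) ∨ ◇p), w0
2. □¬r ∧ ◇r, w0
3. ¬◇p, w0
4. □¬r, w0
5. ◇r, w0
6. ¬p, w0
7. ¬r, w0
8. r, w1
9. ¬p, w1
10. ¬r, w1
Accessibility: w0Rw0, w0Rw1, w1Rw0, w1Rw1
Branch closes: r and ¬r both at w1.
Every branch of the negation's tableau closes; the branch above is one of them.

Valid in B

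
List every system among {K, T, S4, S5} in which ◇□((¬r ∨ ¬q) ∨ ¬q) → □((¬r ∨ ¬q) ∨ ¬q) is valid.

S5

S4-tableau for the negation ¬(◇□((¬r ∨ ¬q) ∨ ¬q) → □((¬r ∨ ¬q) ∨ ¬q)):
1. ¬(◇□((¬r ∨ ¬q) ∨ ¬q) → □((¬r ∨ ¬q) ∨ ¬q)), w0
2. ◇□((¬r ∨ ¬q) ∨ ¬q), w0
3. ¬□((¬r ∨ ¬q) ∨ ¬q), w0
4. □((¬r ∨ ¬q) ∨ ¬q), w1
5. (¬r ∨ ¬q) ∨ ¬q, w1
6. ¬q, w1
7. ¬((¬r ∨ ¬q) ∨ ¬q), w2
8. ¬(¬r ∨ ¬q), w2
9. q, w2
10. r, w2
Accessibility: w0Rw0, w0Rw1, w0Rw2, w1Rw1, w2Rw2
Complete open branch: countermodel on an S4-frame, so not valid in S4, nor in K, T (the same frame is also a K-frame and a T-frame).
S5-tableau for the negation ¬(◇□((¬r ∨ ¬q) ∨ ¬q) → □((¬r ∨ ¬q) ∨ ¬q)):
1. ¬(◇□((¬r ∨ ¬q) ∨ ¬q) → □((¬r ∨ ¬q) ∨ ¬q)), w0
2. ◇□((¬r ∨ ¬q) ∨ ¬q), w0
3. ¬□((¬r ∨ ¬q) ∨ ¬q), w0
4. □((¬r ∨ ¬q) ∨ ¬q), w1
5. (¬r ∨ ¬q) ∨ ¬q, w0
6. (¬r ∨ ¬q) ∨ ¬q, w1
7. ¬r ∨ ¬q, w0
8. ¬r ∨ ¬q, w1
9. ¬q, w0
10. ¬q, w1
11. ¬((¬r ∨ ¬q) ∨ ¬q), w2
12. ¬(¬r ∨ ¬q), w2
13. q, w2
14. r, w2
15. (¬r ∨ ¬q) ∨ ¬q, w2
16. ¬r ∨ ¬q, w2
17. ¬q, w2
Accessibility: w0Rw0, w0Rw1, w0Rw2, w1Rw0, w1Rw1, w1Rw2, w2Rw0, w2Rw1, w2Rw2
Branch closes: q and ¬q both at w2.
Every branch closes (one shown): valid in S5.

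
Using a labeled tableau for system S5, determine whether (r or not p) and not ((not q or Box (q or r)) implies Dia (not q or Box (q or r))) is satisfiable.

Unsatisfiable (every branch closes)

1. (r or not p) and not ((not q or Box (q or r)) implies Dia (not q or Box (q or r))), w0
2. r or not p, w0   [and-rule on 1]
3. not ((not q or Box (q or r)) implies Dia (not q or Box (q or r))), w0   [and-rule on 1]
4. not q or Box (q or r), w0   [neg-implies-rule on 3]
5. not Dia (not q or Box (q or r)), w0   [neg-implies-rule on 3]
6. not (not q or Box (q or r)), w0   [neg-Dia-rule on 5 via w0Rw0]
7. q, w0   [neg-or-rule on 6]
8. not Box (q or r), w0   [neg-or-rule on 6]
9. not p, w0   [or-rule on 2 (branches; this branch)]
10. Box (q or r), w0   [or-rule on 4 (branches; this branch)]
11. q or r, w0   [Box-rule on 10 via w0Rw0]
12. r, w0   [or-rule on 11 (branches; this branch)]
13. not (q or r), w1   [neg-Box-rule on 8: fresh world w1, w0Rw1]
14. not q, w1   [neg-or-rule on 13]
15. not r, w1   [neg-or-rule on 13]
16. not (not q or Box (q or r)), w1   [neg-Dia-rule on 5 via w0Rw1]
17. q, w1   [neg-or-rule on 16]
18. not Box (q or r), w1   [neg-or-rule on 16]
Accessibility: w0Rw0, w0Rw1, w1Rw0, w1Rw1
Branch closes: q and not q both at w1.
All branches of the tableau close; one closing branch shown above.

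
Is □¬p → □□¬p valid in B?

Invalid (countermodel exists)

Tableau for the negation ¬(□¬p → □□¬p):
1. ¬(□¬p → □□¬p), 0
2. □¬p, 0
3. ¬□□¬p, 0
4. ¬p, 0
5. ¬□¬p, 1
6. ¬p, 1
7. p, 2
Accessibility: 0R0, 0R1, 1R0, 1R1, 1R2, 2R1, 2R2
The negation has an open branch (countermodel exists).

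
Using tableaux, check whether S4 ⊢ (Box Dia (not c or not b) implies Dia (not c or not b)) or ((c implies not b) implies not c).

Tableau for the negation not ((Box Dia (not c or not b) implies Dia (not c or not b)) or ((c implies not b) implies not c)):
1. not ((Box Dia (not c or not b) implies Dia (not c or not b)) or ((c implies not b) implies not c)), w0
2. not (Box Dia (not c or not b) implies Dia (not c or not b)), w0
3. not ((c implies not b) implies not c), w0
4. Box Dia (not c or not b), w0
5. not Dia (not c or not b), w0
6. c implies not b, w0
7. c, w0
8. Dia (not c or not b), w0
9. not (not c or not b), w0
10. b, w0
11. not b, w0
Accessibility: w0Rw0
Branch closes: b and not b both at w0.
All branches of the negation close; one closing branch shown above.

Yes, valid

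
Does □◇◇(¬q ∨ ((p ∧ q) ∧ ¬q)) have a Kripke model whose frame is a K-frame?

Yes, satisfiable

1. □◇◇(¬q ∨ ((p ∧ q) ∧ ¬q)), w0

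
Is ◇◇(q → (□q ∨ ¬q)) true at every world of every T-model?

Tableau for the negation ¬◇◇(q → (□q ∨ ¬q)):
1. ¬◇◇(q → (□q ∨ ¬q)), w0
2. ¬◇(q → (□q ∨ ¬q)), w0
3. ¬(q → (□q ∨ ¬q)), w0
4. q, w0
5. ¬(□q ∨ ¬q), w0
6. ¬□q, w0
7. ¬q, w1
8. ¬◇(q → (□q ∨ ¬q)), w1
9. ¬(q → (□q ∨ ¬q)), w1
10. q, w1
11. ¬(□q ∨ ¬q), w1
Accessibility: w0Rw0, w0Rw1, w1Rw1
Branch closes: q and ¬q both at w1.
Every branch of the negation's tableau closes; the branch above is one of them.

Yes, valid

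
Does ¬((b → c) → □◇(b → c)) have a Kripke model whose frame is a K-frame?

Satisfiable (open branch found)

1. ¬((b → c) → □◇(b → c)), 0
2. b → c, 0
3. ¬□◇(b → c), 0
4. c, 0
5. ¬◇(b → c), 1
Accessibility: 0R1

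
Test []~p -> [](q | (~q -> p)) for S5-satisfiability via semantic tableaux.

Yes, satisfiable

1. []~p -> [](q | (~q -> p)), u
2. [](q | (~q -> p)), u
3. q | (~q -> p), u
4. ~q -> p, u
5. p, u
Accessibility: uRu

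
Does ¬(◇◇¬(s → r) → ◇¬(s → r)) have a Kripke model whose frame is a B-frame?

Yes, satisfiable

1. ¬(◇◇¬(s → r) → ◇¬(s → r)), u
2. ◇◇¬(s → r), u
3. ¬◇¬(s → r), u
4. s → r, u
5. r, u
6. ◇¬(s → r), v
7. s → r, v
8. r, v
9. ¬(s → r), w
10. s, w
11. ¬r, w
Accessibility: uRu, uRv, vRu, vRv, vRw, wRv, wRw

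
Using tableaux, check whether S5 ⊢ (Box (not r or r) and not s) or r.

Not valid

Tableau for the negation not ((Box (not r or r) and not s) or r):
1. not ((Box (not r or r) and not s) or r), u
2. not (Box (not r or r) and not s), u   [neg-or-rule on 1]
3. not r, u   [neg-or-rule on 1]
4. s, u   [neg-and-rule on 2 (branches; this branch)]
Accessibility: uRu
The negation has an open branch (countermodel exists).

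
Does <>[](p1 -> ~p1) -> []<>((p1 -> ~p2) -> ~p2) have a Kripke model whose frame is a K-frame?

Satisfiable

1. <>[](p1 -> ~p1) -> []<>((p1 -> ~p2) -> ~p2), w0
2. []<>((p1 -> ~p2) -> ~p2), w0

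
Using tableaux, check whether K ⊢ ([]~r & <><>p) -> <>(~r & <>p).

Tableau for the negation ~(([]~r & <><>p) -> <>(~r & <>p)):
1. ~(([]~r & <><>p) -> <>(~r & <>p)), w0
2. []~r & <><>p, w0
3. ~<>(~r & <>p), w0
4. []~r, w0
5. <><>p, w0
6. <>p, w1
7. ~(~r & <>p), w1
8. ~r, w1
9. ~<>p, w1
10. p, w2
11. ~p, w2
Accessibility: w0Rw1, w1Rw2
Branch closes: p and ~p both at w2.
All branches of the negation close; one closing branch shown above.

Yes, valid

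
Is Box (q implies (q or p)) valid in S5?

Tableau for the negation not Box (q implies (q or p)):
1. not Box (q implies (q or p)), 0
2. not (q implies (q or p)), 1   [neg-Box-rule on 1: fresh world 1, 0R1]
3. q, 1   [neg-implies-rule on 2]
4. not (q or p), 1   [neg-implies-rule on 2]
5. not q, 1   [neg-or-rule on 4]
6. not p, 1   [neg-or-rule on 4]
Accessibility: 0R0, 0R1, 1R0, 1R1
Branch closes: q and not q both at 1.
Every branch of the negation's tableau closes; the branch above is one of them.

Yes, valid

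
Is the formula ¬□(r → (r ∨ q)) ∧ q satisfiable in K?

1. ¬□(r → (r ∨ q)) ∧ q, w0
2. ¬□(r → (r ∨ q)), w0
3. q, w0
4. ¬(r → (r ∨ q)), w1
5. r, w1
6. ¬(r ∨ q), w1
7. ¬r, w1
8. ¬q, w1
Accessibility: w0Rw1
Branch closes: r and ¬r both at w1.
All branches of the tableau close; one closing branch shown above.

Unsatisfiable (every branch closes)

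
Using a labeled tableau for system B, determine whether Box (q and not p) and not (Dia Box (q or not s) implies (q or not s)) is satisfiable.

1. Box (q and not p) and not (Dia Box (q or not s) implies (q or not s)), 0
2. Box (q and not p), 0   [and-rule on 1]
3. not (Dia Box (q or not s) implies (q or not s)), 0   [and-rule on 1]
4. Dia Box (q or not s), 0   [neg-implies-rule on 3]
5. not (q or not s), 0   [neg-implies-rule on 3]
6. not q, 0   [neg-or-rule on 5]
7. s, 0   [neg-or-rule on 5]
8. q and not p, 0   [Box-rule on 2 via 0R0]
9. q, 0   [and-rule on 8]
10. not p, 0   [and-rule on 8]
Accessibility: 0R0
Branch closes: q and not q both at 0.
All branches of the tableau close; one closing branch shown above.

Unsatisfiable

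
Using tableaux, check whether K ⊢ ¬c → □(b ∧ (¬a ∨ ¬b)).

Invalid (countermodel exists)

Tableau for the negation ¬(¬c → □(b ∧ (¬a ∨ ¬b))):
1. ¬(¬c → □(b ∧ (¬a ∨ ¬b))), w0
2. ¬c, w0   [¬→-rule on 1]
3. ¬□(b ∧ (¬a ∨ ¬b)), w0   [¬→-rule on 1]
4. ¬(b ∧ (¬a ∨ ¬b)), w1   [¬□-rule on 3: fresh world w1, w0Rw1]
5. ¬(¬a ∨ ¬b), w1   [¬∧-rule on 4 (branches; this branch)]
6. a, w1   [¬∨-rule on 5]
7. b, w1   [¬∨-rule on 5]
Accessibility: w0Rw1
The negation has an open branch (countermodel exists).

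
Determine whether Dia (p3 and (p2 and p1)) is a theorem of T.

No, not valid

Tableau for the negation not Dia (p3 and (p2 and p1)):
1. not Dia (p3 and (p2 and p1)), 0
2. not (p3 and (p2 and p1)), 0
3. not (p2 and p1), 0
4. not p1, 0
Accessibility: 0R0
The negation has an open branch (countermodel exists).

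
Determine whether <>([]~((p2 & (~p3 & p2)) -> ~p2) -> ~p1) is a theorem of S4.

Tableau for the negation ~<>([]~((p2 & (~p3 & p2)) -> ~p2) -> ~p1):
1. ~<>([]~((p2 & (~p3 & p2)) -> ~p2) -> ~p1), w0
2. ~([]~((p2 & (~p3 & p2)) -> ~p2) -> ~p1), w0
3. []~((p2 & (~p3 & p2)) -> ~p2), w0
4. p1, w0
5. ~((p2 & (~p3 & p2)) -> ~p2), w0
6. p2 & (~p3 & p2), w0
7. p2, w0
8. ~p3 & p2, w0
9. ~p3, w0
Accessibility: w0Rw0
The negation has an open branch (countermodel exists).

No, not valid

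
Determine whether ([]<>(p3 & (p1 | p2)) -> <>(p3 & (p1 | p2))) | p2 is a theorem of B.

Valid

Tableau for the negation ~(([]<>(p3 & (p1 | p2)) -> <>(p3 & (p1 | p2))) | p2):
1. ~(([]<>(p3 & (p1 | p2)) -> <>(p3 & (p1 | p2))) | p2), w0
2. ~([]<>(p3 & (p1 | p2)) -> <>(p3 & (p1 | p2))), w0
3. ~p2, w0
4. []<>(p3 & (p1 | p2)), w0
5. ~<>(p3 & (p1 | p2)), w0
6. <>(p3 & (p1 | p2)), w0
7. ~(p3 & (p1 | p2)), w0
8. ~(p1 | p2), w0
9. ~p1, w0
10. p3 & (p1 | p2), w1
11. p3, w1
12. p1 | p2, w1
13. <>(p3 & (p1 | p2)), w1
14. ~(p3 & (p1 | p2)), w1
15. p2, w1
16. ~(p1 | p2), w1
17. ~p1, w1
18. ~p2, w1
Accessibility: w0Rw0, w0Rw1, w1Rw0, w1Rw1
Branch closes: p2 and ~p2 both at w1.
Every branch of the negation's tableau closes; the branch above is one of them.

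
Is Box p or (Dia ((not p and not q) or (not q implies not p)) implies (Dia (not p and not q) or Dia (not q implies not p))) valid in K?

Yes, valid

Tableau for the negation not (Box p or (Dia ((not p and not q) or (not q implies not p)) implies (Dia (not p and not q) or Dia (not q implies not p)))):
1. not (Box p or (Dia ((not p and not q) or (not q implies not p)) implies (Dia (not p and not q) or Dia (not q implies not p)))), u
2. not Box p, u
3. not (Dia ((not p and not q) or (not q implies not p)) implies (Dia (not p and not q) or Dia (not q implies not p))), u
4. Dia ((not p and not q) or (not q implies not p)), u
5. not (Dia (not p and not q) or Dia (not q implies not p)), u
6. not Dia (not p and not q), u
7. not Dia (not q implies not p), u
8. not p, v
9. not (not p and not q), v
10. not (not q implies not p), v
11. not q, v
12. p, v
Accessibility: uRv
Branch closes: p and not p both at v.
All branches of the negation close; one closing branch shown above.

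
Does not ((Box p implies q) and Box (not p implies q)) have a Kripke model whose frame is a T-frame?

1. not ((Box p implies q) and Box (not p implies q)), 0
2. not Box (not p implies q), 0
3. not (not p implies q), 1
4. not p, 1
5. not q, 1
Accessibility: 0R0, 0R1, 1R1

Yes, satisfiable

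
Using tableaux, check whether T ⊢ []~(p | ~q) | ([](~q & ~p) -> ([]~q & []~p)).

Tableau for the negation ~([]~(p | ~q) | ([](~q & ~p) -> ([]~q & []~p))):
1. ~([]~(p | ~q) | ([](~q & ~p) -> ([]~q & []~p))), w0
2. ~[]~(p | ~q), w0
3. ~([](~q & ~p) -> ([]~q & []~p)), w0
4. [](~q & ~p), w0
5. ~([]~q & []~p), w0
6. ~q & ~p, w0
7. ~q, w0
8. ~p, w0
9. ~[]~p, w0
10. p | ~q, w1
11. ~q & ~p, w1
12. ~q, w1
13. ~p, w1
14. p, w2
15. ~q & ~p, w2
16. ~q, w2
17. ~p, w2
Accessibility: w0Rw0, w0Rw1, w0Rw2, w1Rw1, w2Rw2
Branch closes: p and ~p both at w2.
Every branch of the negation's tableau closes; the branch above is one of them.

Valid in T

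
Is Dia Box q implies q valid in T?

Tableau for the negation not (Dia Box q implies q):
1. not (Dia Box q implies q), 0
2. Dia Box q, 0
3. not q, 0
4. Box q, 1
5. q, 1
Accessibility: 0R0, 0R1, 1R1
The negation has an open branch (countermodel exists).

Not valid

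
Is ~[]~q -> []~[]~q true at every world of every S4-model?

Invalid (countermodel exists)

Tableau for the negation ~(~[]~q -> []~[]~q):
1. ~(~[]~q -> []~[]~q), 0
2. ~[]~q, 0   [~->-rule on 1]
3. ~[]~[]~q, 0   [~->-rule on 1]
4. q, 1   [~[]-rule on 2: fresh world 1, 0R1]
5. []~q, 2   [~[]-rule on 3: fresh world 2, 0R2]
6. ~q, 2   [[]-rule on 5 via 2R2]
Accessibility: 0R0, 0R1, 0R2, 1R1, 2R2
The negation has an open branch (countermodel exists).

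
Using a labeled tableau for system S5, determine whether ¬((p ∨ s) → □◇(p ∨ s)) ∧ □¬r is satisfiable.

1. ¬((p ∨ s) → □◇(p ∨ s)) ∧ □¬r, 0
2. ¬((p ∨ s) → □◇(p ∨ s)), 0
3. □¬r, 0
4. p ∨ s, 0
5. ¬□◇(p ∨ s), 0
6. ¬r, 0
7. s, 0
8. ¬◇(p ∨ s), 1
9. ¬r, 1
10. ¬(p ∨ s), 0
11. ¬p, 0
12. ¬s, 0
Accessibility: 0R0, 0R1, 1R0, 1R1
Branch closes: s and ¬s both at 0.
Every branch closes; the branch above is one of them.

No, unsatisfiable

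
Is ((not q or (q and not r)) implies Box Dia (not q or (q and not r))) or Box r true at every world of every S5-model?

Tableau for the negation not (((not q or (q and not r)) implies Box Dia (not q or (q and not r))) or Box r):
1. not (((not q or (q and not r)) implies Box Dia (not q or (q and not r))) or Box r), w0
2. not ((not q or (q and not r)) implies Box Dia (not q or (q and not r))), w0
3. not Box r, w0
4. not q or (q and not r), w0
5. not Box Dia (not q or (q and not r)), w0
6. q and not r, w0
7. q, w0
8. not r, w0
9. not r, w1
10. not Dia (not q or (q and not r)), w2
11. not (not q or (q and not r)), w0
12. not (q and not r), w0
13. not (not q or (q and not r)), w1
14. q, w1
15. not (q and not r), w1
16. not (not q or (q and not r)), w2
17. q, w2
18. not (q and not r), w2
19. r, w0
Accessibility: w0Rw0, w0Rw1, w0Rw2, w1Rw0, w1Rw1, w1Rw2, w2Rw0, w2Rw1, w2Rw2
Branch closes: r and not r both at w0.
All branches of the negation close; one closing branch shown above.

Valid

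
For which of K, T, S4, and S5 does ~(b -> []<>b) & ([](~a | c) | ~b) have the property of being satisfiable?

S4-tableau for the formula:
1. ~(b -> []<>b) & ([](~a | c) | ~b), 0
2. ~(b -> []<>b), 0   [&-rule on 1]
3. [](~a | c) | ~b, 0   [&-rule on 1]
4. b, 0   [~->-rule on 2]
5. ~[]<>b, 0   [~->-rule on 2]
6. [](~a | c), 0   [|-rule on 3 (branches; this branch)]
7. ~a | c, 0   [[]-rule on 6 via 0R0]
8. c, 0   [|-rule on 7 (branches; this branch)]
9. ~<>b, 1   [~[]-rule on 5: fresh world 1, 0R1]
10. ~a | c, 1   [[]-rule on 6 via 0R1]
11. ~b, 1   [~<>-rule on 9 via 1R1]
12. c, 1   [|-rule on 10 (branches; this branch)]
Accessibility: 0R0, 0R1, 1R1
Complete open branch: satisfiable in S4, hence also in K, T (this S4-model is also a K-model and a T-model).
S5-tableau for the formula:
1. ~(b -> []<>b) & ([](~a | c) | ~b), 0
2. ~(b -> []<>b), 0   [&-rule on 1]
3. [](~a | c) | ~b, 0   [&-rule on 1]
4. b, 0   [~->-rule on 2]
5. ~[]<>b, 0   [~->-rule on 2]
6. [](~a | c), 0   [|-rule on 3 (branches; this branch)]
7. ~a | c, 0   [[]-rule on 6 via 0R0]
8. c, 0   [|-rule on 7 (branches; this branch)]
9. ~<>b, 1   [~[]-rule on 5: fresh world 1, 0R1]
10. ~a | c, 1   [[]-rule on 6 via 0R1]
11. ~b, 0   [~<>-rule on 9 via 1R0]
Accessibility: 0R0, 0R1, 1R0, 1R1
Branch closes: b and ~b both at 0.
Every branch closes (one shown): unsatisfiable in S5.

K, T, S4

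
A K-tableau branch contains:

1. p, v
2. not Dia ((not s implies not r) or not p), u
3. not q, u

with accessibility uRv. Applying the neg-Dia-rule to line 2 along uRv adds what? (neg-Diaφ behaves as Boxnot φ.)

not ((not s implies not r) or not p), v

neg-Diaφ behaves as Boxnot φ: propagate the negated body to each accessible world.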